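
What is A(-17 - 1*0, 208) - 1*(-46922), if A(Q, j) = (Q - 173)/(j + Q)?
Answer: 8961912/191 ≈ 46921.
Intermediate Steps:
A(Q, j) = (-173 + Q)/(Q + j)
A(-17 - 1*0, 208) - 1*(-46922) = (-173 + (-17 - 1*0))/((-17 - 1*0) + 208) - 1*(-46922) = (-173 + (-17 + 0))/((-17 + 0) + 208) + 46922 = (-173 - 17)/(-17 + 208) + 46922 = -190/191 + 46922 = 8961912/191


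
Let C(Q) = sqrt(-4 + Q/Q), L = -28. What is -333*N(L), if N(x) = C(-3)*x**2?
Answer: -261072*I*sqrt(3) ≈ -4.5219e+5*I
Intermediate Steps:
C(Q) = I*sqrt(3) (C(Q) = sqrt(-4 + 1) = sqrt(-3) = I*sqrt(3))
N(x) = I*sqrt(3)*x**2 (N(x) = (I*sqrt(3))*x**2 = I*sqrt(3)*x**2)
-333*N(L) = -333*I*sqrt(3)*(-28)**2 = -333*I*sqrt(3)*784 = -261072*I*sqrt(3)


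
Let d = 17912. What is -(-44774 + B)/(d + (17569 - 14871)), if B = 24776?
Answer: 1111/1145 ≈ 0.97031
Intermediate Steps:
-(-44774 + B)/(d + (17569 - 14871)) = -(-44774 + 24776)/(17912 + (17569 - 14871)) = -(-19998)/(17912 + 2698) = -(-19998)/20610 = -1*(-1111/1145) = 1111/1145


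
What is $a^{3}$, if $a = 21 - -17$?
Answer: $54872$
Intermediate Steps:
$a = 38$ ($a = 21 + 17 = 38$)
$a^{3} = 38^{3} = 54872$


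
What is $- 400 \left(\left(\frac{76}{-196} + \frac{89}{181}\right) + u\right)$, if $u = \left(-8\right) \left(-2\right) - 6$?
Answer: $- \frac{35844800}{8869} \approx -4041.6$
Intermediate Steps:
$u = 10$ ($u = 16 - 6 = 10$)
$- 400 \left(\left(\frac{76}{-196} + \frac{89}{181}\right) + u\right) = - 400 \left(\left(\frac{76}{-196} + \frac{89}{181}\right) + 10\right) = - 400 \left(\left(76 \left(- \frac{1}{196}\right) + 89 \cdot \frac{1}{181}\right) + 10\right) = - 400 \left(\left(- \frac{19}{49} + \frac{89}{181}\right) + 10\right) = - 400 \left(\frac{922}{8869} + 10\right) = \left(-400\right) \frac{89612}{8869} = - \frac{35844800}{8869}$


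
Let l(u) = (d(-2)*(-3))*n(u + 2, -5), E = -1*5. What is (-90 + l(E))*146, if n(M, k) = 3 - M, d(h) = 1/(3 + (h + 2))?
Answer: -14016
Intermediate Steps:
E = -5
d(h) = 1/(5 + h) (d(h) = 1/(3 + (2 + h)) = 1/(5 + h))
l(u) = -1 + u (l(u) = (-3/(5 - 2))*(3 - (u + 2)) = (-3/3)*(3 - (2 + u)) = ((⅓)*(-3))*(3 + (-2 - u)) = -(1 - u) = -1 + u)
(-90 + l(E))*146 = (-90 + (-1 - 5))*146 = (-90 - 6)*146 = -96*146 = -14016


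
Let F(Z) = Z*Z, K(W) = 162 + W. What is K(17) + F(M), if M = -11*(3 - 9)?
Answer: 4535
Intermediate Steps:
M = 66 (M = -11*(-6) = 66)
F(Z) = Z²
K(17) + F(M) = (162 + 17) + 66² = 179 + 4356 = 4535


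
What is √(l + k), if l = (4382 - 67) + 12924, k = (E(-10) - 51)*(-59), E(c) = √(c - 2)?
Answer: √(20248 - 118*I*√3) ≈ 142.3 - 0.7182*I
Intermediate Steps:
E(c) = √(-2 + c)
k = 3009 - 118*I*√3 (k = (√(-2 - 10) - 51)*(-59) = (√(-12) - 51)*(-59) = (2*I*√3 - 51)*(-59) = (-51 + 2*I*√3)*(-59) = 3009 - 118*I*√3 ≈ 3009.0 - 204.38*I)
l = 17239 (l = 4315 + 12924 = 17239)
√(l + k) = √(17239 + (3009 - 118*I*√3)) = √(20248 - 118*I*√3)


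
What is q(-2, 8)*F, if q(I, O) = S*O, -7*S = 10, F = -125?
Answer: 10000/7 ≈ 1428.6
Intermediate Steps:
S = -10/7 (S = -⅐*10 = -10/7 ≈ -1.4286)
q(I, O) = -10*O/7
q(-2, 8)*F = -10/7*8*(-125) = -80/7*(-125) = 10000/7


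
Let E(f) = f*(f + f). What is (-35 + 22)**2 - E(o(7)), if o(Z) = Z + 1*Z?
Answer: -223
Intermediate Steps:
o(Z) = 2*Z (o(Z) = Z + Z = 2*Z)
E(f) = 2*f**2 (E(f) = f*(2*f) = 2*f**2)
(-35 + 22)**2 - E(o(7)) = (-35 + 22)**2 - 2*(2*7)**2 = (-13)**2 - 2*14**2 = 169 - 2*196 = 169 - 1*392 = 169 - 392 = -223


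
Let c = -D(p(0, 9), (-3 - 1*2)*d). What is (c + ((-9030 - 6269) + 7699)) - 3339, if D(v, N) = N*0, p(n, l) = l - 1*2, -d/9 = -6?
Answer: -10939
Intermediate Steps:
d = 54 (d = -9*(-6) = 54)
p(n, l) = -2 + l (p(n, l) = l - 2 = -2 + l)
D(v, N) = 0
c = 0 (c = -1*0 = 0)
(c + ((-9030 - 6269) + 7699)) - 3339 = (0 + ((-9030 - 6269) + 7699)) - 3339 = (0 + (-15299 + 7699)) - 3339 = (0 - 7600) - 3339 = -7600 - 3339 = -10939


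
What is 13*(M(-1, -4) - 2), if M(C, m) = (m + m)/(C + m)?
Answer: -26/5 ≈ -5.2000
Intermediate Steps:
M(C, m) = 2*m/(C + m) (M(C, m) = (2*m)/(C + m) = 2*m/(C + m))
13*(M(-1, -4) - 2) = 13*(2*(-4)/(-1 - 4) - 2) = 13*(2*(-4)/(-5) - 2) = 13*(2*(-4)*(-⅕) - 2) = 13*(8/5 - 2) = 13*(-⅖) = -26/5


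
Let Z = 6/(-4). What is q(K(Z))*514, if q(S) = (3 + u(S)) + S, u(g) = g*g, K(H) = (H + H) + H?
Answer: 19275/2 ≈ 9637.5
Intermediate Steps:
Z = -3/2 (Z = 6*(-¼) = -3/2 ≈ -1.5000)
K(H) = 3*H (K(H) = 2*H + H = 3*H)
u(g) = g²
q(S) = 3 + S + S² (q(S) = (3 + S²) + S = 3 + S + S²)
q(K(Z))*514 = (3 + 3*(-3/2) + (3*(-3/2))²)*514 = (3 - 9/2 + (-9/2)²)*514 = (3 - 9/2 + 81/4)*514 = (75/4)*514 = 19275/2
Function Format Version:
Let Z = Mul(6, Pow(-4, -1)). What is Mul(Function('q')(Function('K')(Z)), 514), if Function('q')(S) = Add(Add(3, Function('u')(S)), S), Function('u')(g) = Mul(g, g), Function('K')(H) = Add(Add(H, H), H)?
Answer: Rational(19275, 2) ≈ 9637.5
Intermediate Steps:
Z = Rational(-3, 2) (Z = Mul(6, Rational(-1, 4)) = Rational(-3, 2) ≈ -1.5000)
Function('K')(H) = Mul(3, H) (Function('K')(H) = Add(Mul(2, H), H) = Mul(3, H))
Function('u')(g) = Pow(g, 2)
Function('q')(S) = Add(3, S, Pow(S, 2)) (Function('q')(S) = Add(Add(3, Pow(S, 2)), S) = Add(3, S, Pow(S, 2)))
Mul(Function('q')(Function('K')(Z)), 514) = Mul(Add(3, Mul(3, Rational(-3, 2)), Pow(Mul(3, Rational(-3, 2)), 2)), 514) = Mul(Add(3, Rational(-9, 2), Pow(Rational(-9, 2), 2)), 514) = Mul(Add(3, Rational(-9, 2), Rational(81, 4)), 514) = Mul(Rational(75, 4), 514) = Rational(19275, 2)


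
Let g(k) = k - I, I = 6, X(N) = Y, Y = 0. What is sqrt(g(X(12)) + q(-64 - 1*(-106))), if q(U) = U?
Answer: 6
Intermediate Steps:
X(N) = 0
g(k) = -6 + k (g(k) = k - 1*6 = k - 6 = -6 + k)
sqrt(g(X(12)) + q(-64 - 1*(-106))) = sqrt((-6 + 0) + (-64 - 1*(-106))) = sqrt(-6 + (-64 + 106)) = sqrt(-6 + 42) = sqrt(36) = 6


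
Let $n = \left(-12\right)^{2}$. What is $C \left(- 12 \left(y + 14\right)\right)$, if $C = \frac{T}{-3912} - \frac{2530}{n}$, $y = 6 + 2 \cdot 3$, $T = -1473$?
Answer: $\frac{2623088}{489} \approx 5364.2$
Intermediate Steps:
$y = 12$ ($y = 6 + 6 = 12$)
$n = 144$
$C = - \frac{25222}{1467}$ ($C = - \frac{1473}{-3912} - \frac{2530}{144} = \left(-1473\right) \left(- \frac{1}{3912}\right) - \frac{1265}{72} = \frac{491}{1304} - \frac{1265}{72} = - \frac{25222}{1467} \approx -17.193$)
$C \left(- 12 \left(y + 14\right)\right) = - \frac{25222 \left(- 12 \left(12 + 14\right)\right)}{1467} = - \frac{25222 \left(\left(-12\right) 26\right)}{1467} = \left(- \frac{25222}{1467}\right) \left(-312\right) = \frac{2623088}{489}$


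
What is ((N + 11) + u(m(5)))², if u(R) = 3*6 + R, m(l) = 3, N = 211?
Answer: 59049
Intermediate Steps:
u(R) = 18 + R
((N + 11) + u(m(5)))² = ((211 + 11) + (18 + 3))² = (222 + 21)² = 243² = 59049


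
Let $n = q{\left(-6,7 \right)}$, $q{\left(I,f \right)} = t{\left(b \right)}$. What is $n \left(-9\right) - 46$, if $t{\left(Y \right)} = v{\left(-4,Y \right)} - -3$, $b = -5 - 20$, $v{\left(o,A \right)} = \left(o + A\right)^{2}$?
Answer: $-7642$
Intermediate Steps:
$v{\left(o,A \right)} = \left(A + o\right)^{2}$
$b = -25$ ($b = -5 - 20 = -25$)
$t{\left(Y \right)} = 3 + \left(-4 + Y\right)^{2}$ ($t{\left(Y \right)} = \left(Y - 4\right)^{2} - -3 = \left(-4 + Y\right)^{2} + 3 = 3 + \left(-4 + Y\right)^{2}$)
$q{\left(I,f \right)} = 844$ ($q{\left(I,f \right)} = 3 + \left(-4 - 25\right)^{2} = 3 + \left(-29\right)^{2} = 3 + 841 = 844$)
$n = 844$
$n \left(-9\right) - 46 = 844 \left(-9\right) - 46 = -7596 - 46 = -7642$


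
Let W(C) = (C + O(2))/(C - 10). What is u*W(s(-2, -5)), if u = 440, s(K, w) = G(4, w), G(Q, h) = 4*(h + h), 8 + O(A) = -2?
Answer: 440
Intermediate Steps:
O(A) = -10 (O(A) = -8 - 2 = -10)
G(Q, h) = 8*h (G(Q, h) = 4*(2*h) = 8*h)
s(K, w) = 8*w
W(C) = 1 (W(C) = (C - 10)/(C - 10) = (-10 + C)/(-10 + C) = 1)
u*W(s(-2, -5)) = 440*1 = 440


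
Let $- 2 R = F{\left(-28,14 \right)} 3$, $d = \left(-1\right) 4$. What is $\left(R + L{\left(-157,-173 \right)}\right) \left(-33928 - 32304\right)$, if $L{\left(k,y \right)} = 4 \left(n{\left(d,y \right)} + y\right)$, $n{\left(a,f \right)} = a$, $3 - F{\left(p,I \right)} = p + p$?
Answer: $52753788$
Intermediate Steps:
$d = -4$
$F{\left(p,I \right)} = 3 - 2 p$ ($F{\left(p,I \right)} = 3 - \left(p + p\right) = 3 - 2 p$)
$R = - \frac{177}{2}$ ($R = - \frac{\left(3 - -56\right) 3}{2} = - \frac{\left(3 + 56\right) 3}{2} = - \frac{59 \cdot 3}{2} = \left(- \frac{1}{2}\right) 177 = - \frac{177}{2} \approx -88.5$)
$L{\left(k,y \right)} = -16 + 4 y$ ($L{\left(k,y \right)} = 4 \left(-4 + y\right) = -16 + 4 y$)
$\left(R + L{\left(-157,-173 \right)}\right) \left(-33928 - 32304\right) = \left(- \frac{177}{2} + \left(-16 + 4 \left(-173\right)\right)\right) \left(-33928 - 32304\right) = \left(- \frac{177}{2} - 708\right) \left(-33928 - 32304\right) = \left(- \frac{177}{2} - 708\right) \left(-66232\right) = \left(- \frac{1593}{2}\right) \left(-66232\right) = 52753788$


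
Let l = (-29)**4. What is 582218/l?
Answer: 582218/707281 ≈ 0.82318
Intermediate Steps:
l = 707281
582218/l = 582218/707281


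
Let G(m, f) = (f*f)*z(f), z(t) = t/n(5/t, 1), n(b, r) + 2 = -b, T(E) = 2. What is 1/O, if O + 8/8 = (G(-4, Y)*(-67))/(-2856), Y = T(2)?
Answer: -3213/3347 ≈ -0.95996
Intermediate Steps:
Y = 2
n(b, r) = -2 - b
z(t) = t/(-2 - 5/t)
G(m, f) = -f⁴/(5 + 2*f) (G(m, f) = (f*f)*(-f²/(5 + 2*f)) = f²*(-f²/(5 + 2*f)) = -f⁴/(5 + 2*f))
O = -3347/3213 (O = -1 + (-1*2⁴/(5 + 2*2)*(-67))/(-2856) = -1 + (-1*16/(5 + 4)*(-67))*(-1/2856) = -1 + (-1*16/9*(-67))*(-1/2856) = -1 + (-1*16*⅑*(-67))*(-1/2856) = -1 - 16/9*(-67)*(-1/2856) = -1 + (1072/9)*(-1/2856) = -1 - 134/3213 = -3347/3213 ≈ -1.0417)
1/O = 1/(-3347/3213) = -3213/3347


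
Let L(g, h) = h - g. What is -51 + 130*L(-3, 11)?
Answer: 1769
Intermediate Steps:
-51 + 130*L(-3, 11) = -51 + 130*(11 - 1*(-3)) = -51 + 130*(11 + 3) = -51 + 130*14 = -51 + 1820 = 1769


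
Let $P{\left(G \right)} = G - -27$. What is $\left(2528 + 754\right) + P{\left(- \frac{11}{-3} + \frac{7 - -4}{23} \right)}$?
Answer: $\frac{228607}{69} \approx 3313.1$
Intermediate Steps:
$P{\left(G \right)} = 27 + G$ ($P{\left(G \right)} = G + 27 = 27 + G$)
$\left(2528 + 754\right) + P{\left(- \frac{11}{-3} + \frac{7 - -4}{23} \right)} = \left(2528 + 754\right) + \left(27 + \left(- \frac{11}{-3} + \frac{7 - -4}{23}\right)\right) = 3282 + \left(27 + \left(\left(-11\right) \left(- \frac{1}{3}\right) + \left(7 + 4\right) \frac{1}{23}\right)\right) = 3282 + \left(27 + \left(\frac{11}{3} + 11 \cdot \frac{1}{23}\right)\right) = 3282 + \left(27 + \left(\frac{11}{3} + \frac{11}{23}\right)\right) = 3282 + \left(27 + \frac{286}{69}\right) = 3282 + \frac{2149}{69} = \frac{228607}{69}$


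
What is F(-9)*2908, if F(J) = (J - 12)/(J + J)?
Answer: 10178/3 ≈ 3392.7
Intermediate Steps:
F(J) = (-12 + J)/(2*J) (F(J) = (-12 + J)/((2*J)) = (-12 + J)*(1/(2*J)) = (-12 + J)/(2*J))
F(-9)*2908 = ((½)*(-12 - 9)/(-9))*2908 = ((½)*(-⅑)*(-21))*2908 = (7/6)*2908 = 10178/3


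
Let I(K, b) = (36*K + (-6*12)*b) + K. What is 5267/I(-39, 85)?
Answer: -5267/7563 ≈ -0.69642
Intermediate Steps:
I(K, b) = -72*b + 37*K (I(K, b) = (36*K - 72*b) + K = (-72*b + 36*K) + K = -72*b + 37*K)
5267/I(-39, 85) = 5267/(-72*85 + 37*(-39)) = 5267/(-6120 - 1443) = 5267/(-7563) = 5267*(-1/7563) = -5267/7563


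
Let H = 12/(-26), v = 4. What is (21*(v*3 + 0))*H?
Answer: -1512/13 ≈ -116.31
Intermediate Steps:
H = -6/13 (H = 12*(-1/26) = -6/13 ≈ -0.46154)
(21*(v*3 + 0))*H = (21*(4*3 + 0))*(-6/13) = (21*(12 + 0))*(-6/13) = (21*12)*(-6/13) = 252*(-6/13) = -1512/13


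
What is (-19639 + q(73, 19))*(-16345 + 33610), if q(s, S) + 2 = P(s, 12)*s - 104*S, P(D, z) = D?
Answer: -281212320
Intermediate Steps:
q(s, S) = -2 + s**2 - 104*S (q(s, S) = -2 + (s*s - 104*S) = -2 + (s**2 - 104*S) = -2 + s**2 - 104*S)
(-19639 + q(73, 19))*(-16345 + 33610) = (-19639 + (-2 + 73**2 - 104*19))*(-16345 + 33610) = (-19639 + (-2 + 5329 - 1976))*17265 = (-19639 + 3351)*17265 = -16288*17265 = -281212320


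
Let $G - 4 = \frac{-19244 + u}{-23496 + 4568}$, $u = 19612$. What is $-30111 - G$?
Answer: $- \frac{35626022}{1183} \approx -30115.0$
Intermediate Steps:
$G = \frac{4709}{1183}$ ($G = 4 + \frac{-19244 + 19612}{-23496 + 4568} = 4 + \frac{368}{-18928} = 4 + 368 \left(- \frac{1}{18928}\right) = 4 - \frac{23}{1183} = \frac{4709}{1183} \approx 3.9806$)
$-30111 - G = -30111 - \frac{4709}{1183} = - \frac{35626022}{1183}$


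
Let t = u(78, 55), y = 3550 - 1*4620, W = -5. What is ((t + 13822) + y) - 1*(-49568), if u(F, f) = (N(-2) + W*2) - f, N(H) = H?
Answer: 62253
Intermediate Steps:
y = -1070 (y = 3550 - 4620 = -1070)
u(F, f) = -12 - f (u(F, f) = (-2 - 5*2) - f = (-2 - 10) - f = -12 - f)
t = -67 (t = -12 - 1*55 = -12 - 55 = -67)
((t + 13822) + y) - 1*(-49568) = ((-67 + 13822) - 1070) - 1*(-49568) = (13755 - 1070) + 49568 = 12685 + 49568 = 62253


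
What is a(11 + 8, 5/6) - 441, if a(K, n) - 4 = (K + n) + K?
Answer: -2389/6 ≈ -398.17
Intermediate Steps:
a(K, n) = 4 + n + 2*K (a(K, n) = 4 + ((K + n) + K) = 4 + (n + 2*K) = 4 + n + 2*K)
a(11 + 8, 5/6) - 441 = (4 + 5/6 + 2*(11 + 8)) - 441 = (4 + 5*(⅙) + 2*19) - 441 = (4 + ⅚ + 38) - 441 = 257/6 - 441 = -2389/6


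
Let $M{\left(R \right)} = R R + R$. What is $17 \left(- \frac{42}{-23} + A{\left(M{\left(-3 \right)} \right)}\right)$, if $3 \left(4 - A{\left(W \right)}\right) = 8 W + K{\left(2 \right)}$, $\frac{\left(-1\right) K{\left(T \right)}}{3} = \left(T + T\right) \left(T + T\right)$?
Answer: $\frac{2278}{23} \approx 99.043$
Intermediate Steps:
$K{\left(T \right)} = - 12 T^{2}$ ($K{\left(T \right)} = - 3 \left(T + T\right) \left(T + T\right) = - 3 \cdot 2 T 2 T = - 3 \cdot 4 T^{2} = - 12 T^{2}$)
$M{\left(R \right)} = R + R^{2}$ ($M{\left(R \right)} = R^{2} + R = R + R^{2}$)
$A{\left(W \right)} = 20 - \frac{8 W}{3}$ ($A{\left(W \right)} = 4 - \frac{8 W - 12 \cdot 2^{2}}{3} = 4 - \frac{8 W - 48}{3} = 4 - \frac{-48 + 8 W}{3} = 4 - \left(-16 + \frac{8 W}{3}\right) = 20 - \frac{8 W}{3}$)
$17 \left(- \frac{42}{-23} + A{\left(M{\left(-3 \right)} \right)}\right) = 17 \left(- \frac{42}{-23} + \left(20 - \frac{8 \left(- 3 \left(1 - 3\right)\right)}{3}\right)\right) = 17 \left(\left(-42\right) \left(- \frac{1}{23}\right) + \left(20 - \frac{8 \left(\left(-3\right) \left(-2\right)\right)}{3}\right)\right) = 17 \left(\frac{42}{23} + \left(20 - 16\right)\right) = 17 \left(\frac{42}{23} + 4\right) = 17 \cdot \frac{134}{23} = \frac{2278}{23}$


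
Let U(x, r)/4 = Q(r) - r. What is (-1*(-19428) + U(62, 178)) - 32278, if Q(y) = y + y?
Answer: -12138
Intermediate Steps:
Q(y) = 2*y
U(x, r) = 4*r (U(x, r) = 4*(2*r - r) = 4*r)
(-1*(-19428) + U(62, 178)) - 32278 = (-1*(-19428) + 4*178) - 32278 = (19428 + 712) - 32278 = 20140 - 32278 = -12138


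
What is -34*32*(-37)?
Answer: 40256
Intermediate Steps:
-34*32*(-37) = -1088*(-37) = 40256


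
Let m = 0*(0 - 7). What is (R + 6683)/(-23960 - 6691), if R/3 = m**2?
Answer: -6683/30651 ≈ -0.21804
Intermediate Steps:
m = 0 (m = 0*(-7) = 0)
R = 0 (R = 3*0**2 = 3*0 = 0)
(R + 6683)/(-23960 - 6691) = (0 + 6683)/(-23960 - 6691) = 6683/(-30651) = 6683*(-1/30651) = -6683/30651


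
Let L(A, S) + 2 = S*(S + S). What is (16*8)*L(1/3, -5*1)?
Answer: 6144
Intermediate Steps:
L(A, S) = -2 + 2*S² (L(A, S) = -2 + S*(S + S) = -2 + S*(2*S) = -2 + 2*S²)
(16*8)*L(1/3, -5*1) = (16*8)*(-2 + 2*(-5*1)²) = 128*(-2 + 2*(-5)²) = 128*(-2 + 2*25) = 128*(-2 + 50) = 128*48 = 6144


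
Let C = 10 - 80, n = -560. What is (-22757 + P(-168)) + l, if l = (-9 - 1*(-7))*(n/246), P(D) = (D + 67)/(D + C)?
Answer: -666042715/29274 ≈ -22752.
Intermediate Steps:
C = -70
P(D) = (67 + D)/(-70 + D) (P(D) = (D + 67)/(D - 70) = (67 + D)/(-70 + D))
l = 560/123 (l = (-9 - 1*(-7))*(-560/246) = (-9 + 7)*(-560*1/246) = -2*(-280/123) = 560/123 ≈ 4.5528)
(-22757 + P(-168)) + l = (-22757 + (67 - 168)/(-70 - 168)) + 560/123 = (-22757 - 101/(-238)) + 560/123 = (-22757 - 1/238*(-101)) + 560/123 = (-22757 + 101/238) + 560/123 = -5416065/238 + 560/123 = -666042715/29274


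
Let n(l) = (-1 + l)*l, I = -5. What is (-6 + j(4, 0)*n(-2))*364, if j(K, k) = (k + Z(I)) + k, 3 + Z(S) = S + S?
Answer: -30576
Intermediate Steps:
Z(S) = -3 + 2*S (Z(S) = -3 + (S + S) = -3 + 2*S)
n(l) = l*(-1 + l)
j(K, k) = -13 + 2*k (j(K, k) = (k + (-3 + 2*(-5))) + k = (k + (-3 - 10)) + k = (k - 13) + k = (-13 + k) + k = -13 + 2*k)
(-6 + j(4, 0)*n(-2))*364 = (-6 + (-13 + 2*0)*(-2*(-1 - 2)))*364 = (-6 + (-13 + 0)*(-2*(-3)))*364 = (-6 - 13*6)*364 = (-6 - 78)*364 = -84*364 = -30576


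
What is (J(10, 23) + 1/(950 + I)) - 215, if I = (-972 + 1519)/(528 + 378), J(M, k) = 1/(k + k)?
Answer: -8516829907/39617362 ≈ -214.98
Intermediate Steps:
J(M, k) = 1/(2*k)
I = 547/906 ≈ 0.60375
(J(10, 23) + 1/(950 + I)) - 215 = ((½)/23 + 1/(950 + 547/906)) - 215 = ((½)*(1/23) + 1/(861247/906)) - 215 = (1/46 + 906/861247) - 215 = 902923/39617362 - 215 = -8516829907/39617362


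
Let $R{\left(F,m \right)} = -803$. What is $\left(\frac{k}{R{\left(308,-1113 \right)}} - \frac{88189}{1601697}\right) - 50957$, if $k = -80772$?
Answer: $- \frac{65409690790970}{1286162691} \approx -50856.0$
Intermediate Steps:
$\left(\frac{k}{R{\left(308,-1113 \right)}} - \frac{88189}{1601697}\right) - 50957 = \left(- \frac{80772}{-803} - \frac{88189}{1601697}\right) - 50957 = \left(\left(-80772\right) \left(- \frac{1}{803}\right) - \frac{88189}{1601697}\right) - 50957 = \left(\frac{80772}{803} - \frac{88189}{1601697}\right) - 50957 = \frac{129301454317}{1286162691} - 50957 = - \frac{65409690790970}{1286162691}$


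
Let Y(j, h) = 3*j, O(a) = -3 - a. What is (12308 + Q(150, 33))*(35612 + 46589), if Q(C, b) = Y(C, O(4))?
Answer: 1048720358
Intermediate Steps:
Q(C, b) = 3*C
(12308 + Q(150, 33))*(35612 + 46589) = (12308 + 3*150)*(35612 + 46589) = (12308 + 450)*82201 = 12758*82201 = 1048720358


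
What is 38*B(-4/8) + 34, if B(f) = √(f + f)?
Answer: 34 + 38*I ≈ 34.0 + 38.0*I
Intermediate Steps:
B(f) = √2*√f (B(f) = √(2*f) = √2*√f)
38*B(-4/8) + 34 = 38*(√2*√(-4/8)) + 34 = 38*(√2*√(-4*⅛)) + 34 = 38*(√2*√(-½)) + 34 = 38*(√2*(I*√2/2)) + 34 = 38*I + 34 = 34 + 38*I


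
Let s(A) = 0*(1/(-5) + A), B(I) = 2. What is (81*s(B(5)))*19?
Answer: 0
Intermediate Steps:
s(A) = 0 (s(A) = 0*(-⅕ + A) = 0)
(81*s(B(5)))*19 = (81*0)*19 = 0*19 = 0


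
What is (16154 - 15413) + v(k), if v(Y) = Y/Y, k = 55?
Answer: 742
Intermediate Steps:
v(Y) = 1
(16154 - 15413) + v(k) = (16154 - 15413) + 1 = 741 + 1 = 742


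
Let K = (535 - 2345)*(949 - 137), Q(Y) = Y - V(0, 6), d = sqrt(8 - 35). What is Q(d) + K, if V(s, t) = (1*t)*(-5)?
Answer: -1469690 + 3*I*sqrt(3) ≈ -1.4697e+6 + 5.1962*I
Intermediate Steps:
d = 3*I*sqrt(3) (d = sqrt(-27) = 3*I*sqrt(3) ≈ 5.1962*I)
V(s, t) = -5*t (V(s, t) = t*(-5) = -5*t)
Q(Y) = 30 + Y (Q(Y) = Y - (-5)*6 = Y - 1*(-30) = Y + 30 = 30 + Y)
K = -1469720 (K = -1810*812 = -1469720)
Q(d) + K = (30 + 3*I*sqrt(3)) - 1469720 = -1469690 + 3*I*sqrt(3)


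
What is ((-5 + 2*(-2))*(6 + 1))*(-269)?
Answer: 16947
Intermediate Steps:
((-5 + 2*(-2))*(6 + 1))*(-269) = ((-5 - 4)*7)*(-269) = -9*7*(-269) = -63*(-269) = 16947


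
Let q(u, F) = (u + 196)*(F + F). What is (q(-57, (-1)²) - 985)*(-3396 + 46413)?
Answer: -30413019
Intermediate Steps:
q(u, F) = 2*F*(196 + u) (q(u, F) = (196 + u)*(2*F) = 2*F*(196 + u))
(q(-57, (-1)²) - 985)*(-3396 + 46413) = (2*(-1)²*(196 - 57) - 985)*(-3396 + 46413) = (2*1*139 - 985)*43017 = (278 - 985)*43017 = -707*43017 = -30413019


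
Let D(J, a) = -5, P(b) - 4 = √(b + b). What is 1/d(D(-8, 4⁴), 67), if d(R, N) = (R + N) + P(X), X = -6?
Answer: 11/728 - I*√3/2184 ≈ 0.01511 - 0.00079306*I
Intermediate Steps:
P(b) = 4 + √2*√b (P(b) = 4 + √(b + b) = 4 + √(2*b) = 4 + √2*√b)
d(R, N) = 4 + N + R + 2*I*√3 (d(R, N) = (R + N) + (4 + √2*√(-6)) = (N + R) + (4 + √2*(I*√6)) = (N + R) + (4 + 2*I*√3) = 4 + N + R + 2*I*√3)
1/d(D(-8, 4⁴), 67) = 1/(4 + 67 - 5 + 2*I*√3) = 1/(66 + 2*I*√3)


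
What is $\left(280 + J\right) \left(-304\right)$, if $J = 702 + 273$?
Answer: $-381520$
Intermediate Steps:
$J = 975$
$\left(280 + J\right) \left(-304\right) = \left(280 + 975\right) \left(-304\right) = 1255 \left(-304\right) = -381520$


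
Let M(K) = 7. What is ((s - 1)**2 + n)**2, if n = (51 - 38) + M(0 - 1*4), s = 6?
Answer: 2025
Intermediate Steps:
n = 20 (n = (51 - 38) + 7 = 13 + 7 = 20)
((s - 1)**2 + n)**2 = ((6 - 1)**2 + 20)**2 = (5**2 + 20)**2 = (25 + 20)**2 = 45**2 = 2025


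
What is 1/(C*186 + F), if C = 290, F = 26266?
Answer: 1/80206 ≈ 1.2468e-5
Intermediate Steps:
1/(C*186 + F) = 1/(290*186 + 26266) = 1/(53940 + 26266) = 1/80206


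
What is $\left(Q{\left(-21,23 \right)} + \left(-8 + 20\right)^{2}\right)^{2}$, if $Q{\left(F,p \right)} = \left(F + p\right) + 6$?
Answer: $23104$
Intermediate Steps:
$Q{\left(F,p \right)} = 6 + F + p$
$\left(Q{\left(-21,23 \right)} + \left(-8 + 20\right)^{2}\right)^{2} = \left(\left(6 - 21 + 23\right) + \left(-8 + 20\right)^{2}\right)^{2} = \left(8 + 12^{2}\right)^{2} = \left(8 + 144\right)^{2} = 152^{2} = 23104$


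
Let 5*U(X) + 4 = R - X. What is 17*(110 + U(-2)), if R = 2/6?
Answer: 5593/3 ≈ 1864.3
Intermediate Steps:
R = ⅓ (R = 2*(⅙) = ⅓ ≈ 0.33333)
U(X) = -11/15 - X/5 (U(X) = -⅘ + (⅓ - X)/5 = -⅘ + (1/15 - X/5) = -11/15 - X/5)
17*(110 + U(-2)) = 17*(110 + (-11/15 - ⅕*(-2))) = 17*(110 + (-11/15 + ⅖)) = 17*(110 - ⅓) = 17*(329/3) = 5593/3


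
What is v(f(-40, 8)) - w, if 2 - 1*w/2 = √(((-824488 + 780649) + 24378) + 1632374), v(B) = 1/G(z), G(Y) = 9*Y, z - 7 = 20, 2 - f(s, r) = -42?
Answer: -971/243 + 2*√1612913 ≈ 2536.0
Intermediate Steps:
f(s, r) = 44 (f(s, r) = 2 - 1*(-42) = 2 + 42 = 44)
z = 27 (z = 7 + 20 = 27)
v(B) = 1/243 (v(B) = 1/(9*27) = 1/243)
w = 4 - 2*√1612913 (w = 4 - 2*√(((-824488 + 780649) + 24378) + 1632374) = 4 - 2*√((-43839 + 24378) + 1632374) = 4 - 2*√(-19461 + 1632374) = 4 - 2*√1612913 ≈ -2536.0)
v(f(-40, 8)) - w = 1/243 - (4 - 2*√1612913) = 1/243 + (-4 + 2*√1612913) = -971/243 + 2*√1612913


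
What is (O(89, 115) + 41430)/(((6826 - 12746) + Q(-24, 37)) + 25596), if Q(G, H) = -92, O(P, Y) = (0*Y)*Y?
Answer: 6905/3264 ≈ 2.1155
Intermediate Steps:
O(P, Y) = 0 (O(P, Y) = 0*Y = 0)
(O(89, 115) + 41430)/(((6826 - 12746) + Q(-24, 37)) + 25596) = (0 + 41430)/(((6826 - 12746) - 92) + 25596) = 41430/((-5920 - 92) + 25596) = 41430/(-6012 + 25596) = 41430/19584 = 41430*(1/19584) = 6905/3264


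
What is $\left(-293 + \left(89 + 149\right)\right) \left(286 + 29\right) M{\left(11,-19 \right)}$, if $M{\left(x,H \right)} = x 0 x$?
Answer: $0$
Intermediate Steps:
$M{\left(x,H \right)} = 0$ ($M{\left(x,H \right)} = 0 x = 0$)
$\left(-293 + \left(89 + 149\right)\right) \left(286 + 29\right) M{\left(11,-19 \right)} = \left(-293 + \left(89 + 149\right)\right) \left(286 + 29\right) 0 = \left(-293 + 238\right) 315 \cdot 0 = \left(-55\right) 315 \cdot 0 = \left(-17325\right) 0 = 0$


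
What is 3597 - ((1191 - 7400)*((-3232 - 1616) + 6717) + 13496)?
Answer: 11594722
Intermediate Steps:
3597 - ((1191 - 7400)*((-3232 - 1616) + 6717) + 13496) = 3597 - (-6209*(-4848 + 6717) + 13496) = 3597 - (-6209*1869 + 13496) = 3597 - (-11604621 + 13496) = 3597 - 1*(-11591125) = 3597 + 11591125 = 11594722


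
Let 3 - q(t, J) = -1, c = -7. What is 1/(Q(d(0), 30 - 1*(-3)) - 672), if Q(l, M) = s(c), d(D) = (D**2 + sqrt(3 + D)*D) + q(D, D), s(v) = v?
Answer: -1/679 ≈ -0.0014728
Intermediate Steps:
q(t, J) = 4 (q(t, J) = 3 - 1*(-1) = 3 + 1 = 4)
d(D) = 4 + D**2 + D*sqrt(3 + D) (d(D) = (D**2 + sqrt(3 + D)*D) + 4 = (D**2 + D*sqrt(3 + D)) + 4 = 4 + D**2 + D*sqrt(3 + D))
Q(l, M) = -7
1/(Q(d(0), 30 - 1*(-3)) - 672) = 1/(-7 - 672) = 1/(-679) = -1/679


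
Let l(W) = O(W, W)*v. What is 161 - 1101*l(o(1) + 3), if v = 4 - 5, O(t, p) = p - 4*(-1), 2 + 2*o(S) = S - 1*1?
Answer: 6767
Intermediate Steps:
o(S) = -3/2 + S/2 (o(S) = -1 + (S - 1*1)/2 = -1 + (S - 1)/2 = -1 + (-1 + S)/2 = -1 + (-½ + S/2) = -3/2 + S/2)
O(t, p) = 4 + p (O(t, p) = p + 4 = 4 + p)
v = -1
l(W) = -4 - W (l(W) = (4 + W)*(-1) = -4 - W)
161 - 1101*l(o(1) + 3) = 161 - 1101*(-4 - ((-3/2 + (½)*1) + 3)) = 161 - 1101*(-4 - ((-3/2 + ½) + 3)) = 161 - 1101*(-4 - (-1 + 3)) = 161 - 1101*(-4 - 1*2) = 161 - 1101*(-4 - 2) = 161 - 1101*(-6) = 161 + 6606 = 6767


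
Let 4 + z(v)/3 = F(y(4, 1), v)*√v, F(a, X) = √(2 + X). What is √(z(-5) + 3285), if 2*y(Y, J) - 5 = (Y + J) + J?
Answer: √(3273 - 3*√15) ≈ 57.109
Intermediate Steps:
y(Y, J) = 5/2 + J + Y/2 (y(Y, J) = 5/2 + ((Y + J) + J)/2 = 5/2 + ((J + Y) + J)/2 = 5/2 + (Y + 2*J)/2 = 5/2 + (J + Y/2) = 5/2 + J + Y/2)
z(v) = -12 + 3*√v*√(2 + v) (z(v) = -12 + 3*(√(2 + v)*√v) = -12 + 3*(√v*√(2 + v)) = -12 + 3*√v*√(2 + v))
√(z(-5) + 3285) = √((-12 + 3*√(-5)*√(2 - 5)) + 3285) = √((-12 + 3*(I*√5)*√(-3)) + 3285) = √((-12 + 3*(I*√5)*(I*√3)) + 3285) = √((-12 - 3*√15) + 3285) = √(3273 - 3*√15)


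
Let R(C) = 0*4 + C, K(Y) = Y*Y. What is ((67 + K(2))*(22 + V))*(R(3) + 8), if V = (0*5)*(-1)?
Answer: 17182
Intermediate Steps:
K(Y) = Y**2
R(C) = C (R(C) = 0 + C = C)
V = 0 (V = 0*(-1) = 0)
((67 + K(2))*(22 + V))*(R(3) + 8) = ((67 + 2**2)*(22 + 0))*(3 + 8) = ((67 + 4)*22)*11 = (71*22)*11 = 1562*11 = 17182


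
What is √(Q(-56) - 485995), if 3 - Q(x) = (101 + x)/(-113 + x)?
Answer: I*√82132603/13 ≈ 697.13*I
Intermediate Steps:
Q(x) = 3 - (101 + x)/(-113 + x)
√(Q(-56) - 485995) = √(2*(-220 - 56)/(-113 - 56) - 485995) = √(2*(-276)/(-169) - 485995) = √(2*(-1/169)*(-276) - 485995) = √(552/169 - 485995) = √(-82132603/169) = I*√82132603/13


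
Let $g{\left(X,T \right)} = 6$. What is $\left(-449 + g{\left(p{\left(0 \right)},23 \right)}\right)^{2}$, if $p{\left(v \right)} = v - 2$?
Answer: $196249$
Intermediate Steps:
$p{\left(v \right)} = -2 + v$
$\left(-449 + g{\left(p{\left(0 \right)},23 \right)}\right)^{2} = \left(-449 + 6\right)^{2} = \left(-443\right)^{2} = 196249$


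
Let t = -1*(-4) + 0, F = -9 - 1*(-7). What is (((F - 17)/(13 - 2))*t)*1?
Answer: -76/11 ≈ -6.9091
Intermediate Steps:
F = -2 (F = -9 + 7 = -2)
t = 4 (t = 4 + 0 = 4)
(((F - 17)/(13 - 2))*t)*1 = (((-2 - 17)/(13 - 2))*4)*1 = (-19/11*4)*1 = (-19*1/11*4)*1 = -19/11*4*1 = -76/11*1 = -76/11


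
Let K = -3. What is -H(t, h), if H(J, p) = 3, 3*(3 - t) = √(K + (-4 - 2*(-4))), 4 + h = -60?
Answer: -3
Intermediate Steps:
h = -64 (h = -4 - 60 = -64)
t = 8/3 (t = 3 - √(-3 + (-4 - 2*(-4)))/3 = 3 - √(-3 + (-4 + 8))/3 = 3 - √(-3 + 4)/3 = 3 - √1/3 = 3 - ⅓*1 = 3 - ⅓ = 8/3 ≈ 2.6667)
-H(t, h) = -1*3 = -3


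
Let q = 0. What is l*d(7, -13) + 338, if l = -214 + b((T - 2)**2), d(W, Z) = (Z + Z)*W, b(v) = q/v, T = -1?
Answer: 39286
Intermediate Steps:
b(v) = 0 (b(v) = 0/v = 0)
d(W, Z) = 2*W*Z (d(W, Z) = (2*Z)*W = 2*W*Z)
l = -214 (l = -214 + 0 = -214)
l*d(7, -13) + 338 = -428*7*(-13) + 338 = -214*(-182) + 338 = 38948 + 338 = 39286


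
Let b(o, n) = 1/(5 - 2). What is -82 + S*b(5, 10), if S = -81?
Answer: -109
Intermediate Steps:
b(o, n) = ⅓ (b(o, n) = 1/3 = ⅓)
-82 + S*b(5, 10) = -82 - 81*⅓ = -82 - 27 = -109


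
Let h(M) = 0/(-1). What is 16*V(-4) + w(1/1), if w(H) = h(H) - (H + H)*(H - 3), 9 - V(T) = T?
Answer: 212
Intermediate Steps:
V(T) = 9 - T
h(M) = 0 (h(M) = 0*(-1) = 0)
w(H) = -2*H*(-3 + H) (w(H) = 0 - (H + H)*(H - 3) = 0 - 2*H*(-3 + H) = -2*H*(-3 + H))
16*V(-4) + w(1/1) = 16*(9 - 1*(-4)) + 2*(3 - 1/1)/1 = 16*(9 + 4) + 2*1*(3 - 1*1) = 16*13 + 2*1*(3 - 1) = 208 + 2*1*2 = 208 + 4 = 212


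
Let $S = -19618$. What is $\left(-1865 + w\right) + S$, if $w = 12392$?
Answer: $-9091$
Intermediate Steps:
$\left(-1865 + w\right) + S = \left(-1865 + 12392\right) - 19618 = 10527 - 19618 = -9091$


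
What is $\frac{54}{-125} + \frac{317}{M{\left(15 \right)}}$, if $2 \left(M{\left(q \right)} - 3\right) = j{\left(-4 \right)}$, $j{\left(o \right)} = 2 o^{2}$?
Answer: $\frac{38599}{2375} \approx 16.252$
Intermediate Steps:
$M{\left(q \right)} = 19$ ($M{\left(q \right)} = 3 + \frac{2 \left(-4\right)^{2}}{2} = 3 + \frac{2 \cdot 16}{2} = 3 + \frac{1}{2} \cdot 32 = 3 + 16 = 19$)
$\frac{54}{-125} + \frac{317}{M{\left(15 \right)}} = \frac{54}{-125} + \frac{317}{19} = 54 \left(- \frac{1}{125}\right) + 317 \cdot \frac{1}{19} = - \frac{54}{125} + \frac{317}{19} = \frac{38599}{2375}$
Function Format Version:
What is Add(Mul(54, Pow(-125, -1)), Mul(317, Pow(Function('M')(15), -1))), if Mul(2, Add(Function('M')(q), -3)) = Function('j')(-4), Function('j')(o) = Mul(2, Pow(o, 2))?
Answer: Rational(38599, 2375) ≈ 16.252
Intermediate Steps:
Function('M')(q) = 19 (Function('M')(q) = Add(3, Mul(Rational(1, 2), Mul(2, Pow(-4, 2)))) = Add(3, Mul(Rational(1, 2), Mul(2, 16))) = Add(3, Mul(Rational(1, 2), 32)) = Add(3, 16) = 19)
Add(Mul(54, Pow(-125, -1)), Mul(317, Pow(Function('M')(15), -1))) = Add(Mul(54, Pow(-125, -1)), Mul(317, Pow(19, -1))) = Add(Mul(54, Rational(-1, 125)), Mul(317, Rational(1, 19))) = Add(Rational(-54, 125), Rational(317, 19)) = Rational(38599, 2375)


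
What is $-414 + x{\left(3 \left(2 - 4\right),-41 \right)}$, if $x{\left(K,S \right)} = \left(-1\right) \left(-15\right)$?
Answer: $-399$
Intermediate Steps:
$x{\left(K,S \right)} = 15$
$-414 + x{\left(3 \left(2 - 4\right),-41 \right)} = -414 + 15 = -399$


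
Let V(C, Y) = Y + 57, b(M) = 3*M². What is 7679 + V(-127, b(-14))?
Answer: 8324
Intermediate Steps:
V(C, Y) = 57 + Y
7679 + V(-127, b(-14)) = 7679 + (57 + 3*(-14)²) = 7679 + (57 + 3*196) = 7679 + (57 + 588) = 7679 + 645 = 8324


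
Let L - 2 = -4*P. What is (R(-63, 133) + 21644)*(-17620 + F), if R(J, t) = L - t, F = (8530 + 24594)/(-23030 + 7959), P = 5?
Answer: -815457143856/2153 ≈ -3.7875e+8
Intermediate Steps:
L = -18 (L = 2 - 4*5 = 2 - 20 = -18)
F = -4732/2153 (F = 33124/(-15071) = 33124*(-1/15071) = -4732/2153 ≈ -2.1979)
R(J, t) = -18 - t
(R(-63, 133) + 21644)*(-17620 + F) = ((-18 - 1*133) + 21644)*(-17620 - 4732/2153) = ((-18 - 133) + 21644)*(-37940592/2153) = (-151 + 21644)*(-37940592/2153) = 21493*(-37940592/2153) = -815457143856/2153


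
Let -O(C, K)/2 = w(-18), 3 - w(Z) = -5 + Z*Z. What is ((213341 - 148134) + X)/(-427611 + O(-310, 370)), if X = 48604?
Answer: -113811/426979 ≈ -0.26655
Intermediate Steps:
w(Z) = 8 - Z² (w(Z) = 3 - (-5 + Z*Z) = 3 - (-5 + Z²) = 3 + (5 - Z²) = 8 - Z²)
O(C, K) = 632 (O(C, K) = -2*(8 - 1*(-18)²) = -2*(8 - 1*324) = -2*(8 - 324) = -2*(-316) = 632)
((213341 - 148134) + X)/(-427611 + O(-310, 370)) = ((213341 - 148134) + 48604)/(-427611 + 632) = (65207 + 48604)/(-426979) = 113811*(-1/426979) = -113811/426979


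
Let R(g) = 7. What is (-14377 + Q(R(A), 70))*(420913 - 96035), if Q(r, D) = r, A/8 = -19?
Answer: -4668496860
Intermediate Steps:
A = -152 (A = 8*(-19) = -152)
(-14377 + Q(R(A), 70))*(420913 - 96035) = (-14377 + 7)*(420913 - 96035) = -14370*324878 = -4668496860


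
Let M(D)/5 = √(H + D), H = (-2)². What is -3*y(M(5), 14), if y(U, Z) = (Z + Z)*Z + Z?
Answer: -1218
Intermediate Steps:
H = 4
M(D) = 5*√(4 + D)
y(U, Z) = Z + 2*Z² (y(U, Z) = (2*Z)*Z + Z = 2*Z² + Z = Z + 2*Z²)
-3*y(M(5), 14) = -42*(1 + 2*14) = -42*(1 + 28) = -42*29 = -3*406 = -1218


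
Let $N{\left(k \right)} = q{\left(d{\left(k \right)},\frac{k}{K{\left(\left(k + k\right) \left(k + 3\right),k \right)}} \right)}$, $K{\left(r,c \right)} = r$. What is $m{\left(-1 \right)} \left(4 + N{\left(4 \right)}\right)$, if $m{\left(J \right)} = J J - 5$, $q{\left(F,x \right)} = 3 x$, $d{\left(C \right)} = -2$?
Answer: $- \frac{118}{7} \approx -16.857$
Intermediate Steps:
$m{\left(J \right)} = -5 + J^{2}$ ($m{\left(J \right)} = J^{2} - 5 = -5 + J^{2}$)
$N{\left(k \right)} = \frac{3}{2 \left(3 + k\right)}$ ($N{\left(k \right)} = 3 \frac{k}{\left(k + k\right) \left(k + 3\right)} = 3 \frac{k}{2 k \left(3 + k\right)} = 3 k \frac{1}{2 k \left(3 + k\right)} = 3 \frac{1}{2 \left(3 + k\right)} = \frac{3}{2 \left(3 + k\right)}$)
$m{\left(-1 \right)} \left(4 + N{\left(4 \right)}\right) = \left(-5 + \left(-1\right)^{2}\right) \left(4 + \frac{3}{2 \left(3 + 4\right)}\right) = \left(-5 + 1\right) \left(4 + \frac{3}{2 \cdot 7}\right) = - 4 \left(4 + \frac{3}{2} \cdot \frac{1}{7}\right) = - 4 \left(4 + \frac{3}{14}\right) = \left(-4\right) \frac{59}{14} = - \frac{118}{7}$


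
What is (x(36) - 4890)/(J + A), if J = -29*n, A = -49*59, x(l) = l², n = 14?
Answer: 1198/1099 ≈ 1.0901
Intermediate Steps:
A = -2891
J = -406 (J = -29*14 = -406)
(x(36) - 4890)/(J + A) = (36² - 4890)/(-406 - 2891) = (1296 - 4890)/(-3297) = -3594*(-1/3297) = 1198/1099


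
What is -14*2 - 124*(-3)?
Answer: 344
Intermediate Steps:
-14*2 - 124*(-3) = -28 + 372 = 344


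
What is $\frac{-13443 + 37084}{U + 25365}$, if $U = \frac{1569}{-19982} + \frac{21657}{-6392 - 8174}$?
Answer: $\frac{1720224433373}{1845556449288} \approx 0.93209$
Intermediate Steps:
$U = - \frac{113901057}{72764453}$ ($U = 1569 \left(- \frac{1}{19982}\right) + \frac{21657}{-14566} = - \frac{1569}{19982} + 21657 \left(- \frac{1}{14566}\right) = - \frac{1569}{19982} - \frac{21657}{14566} = - \frac{113901057}{72764453} \approx -1.5653$)
$\frac{-13443 + 37084}{U + 25365} = \frac{-13443 + 37084}{- \frac{113901057}{72764453} + 25365} = \frac{23641}{\frac{1845556449288}{72764453}} = 23641 \cdot \frac{72764453}{1845556449288} = \frac{1720224433373}{1845556449288}$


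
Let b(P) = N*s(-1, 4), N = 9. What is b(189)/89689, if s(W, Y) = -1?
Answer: -9/89689 ≈ -0.00010035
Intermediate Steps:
b(P) = -9 (b(P) = 9*(-1) = -9)
b(189)/89689 = -9/89689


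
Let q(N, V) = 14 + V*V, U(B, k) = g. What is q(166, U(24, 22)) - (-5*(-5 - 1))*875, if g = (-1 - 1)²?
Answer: -26220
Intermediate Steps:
g = 4 (g = (-2)² = 4)
U(B, k) = 4
q(N, V) = 14 + V²
q(166, U(24, 22)) - (-5*(-5 - 1))*875 = (14 + 4²) - (-5*(-5 - 1))*875 = (14 + 16) - (-5*(-6))*875 = 30 - 30*875 = 30 - 1*26250 = 30 - 26250 = -26220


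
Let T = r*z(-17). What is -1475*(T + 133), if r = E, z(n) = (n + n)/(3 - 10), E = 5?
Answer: -1623975/7 ≈ -2.3200e+5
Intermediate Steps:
z(n) = -2*n/7 (z(n) = (2*n)/(-7) = (2*n)*(-1/7) = -2*n/7)
r = 5
T = 170/7 (T = 5*(-2/7*(-17)) = 5*(34/7) = 170/7 ≈ 24.286)
-1475*(T + 133) = -1475*(170/7 + 133) = -1475*1101/7 = -1623975/7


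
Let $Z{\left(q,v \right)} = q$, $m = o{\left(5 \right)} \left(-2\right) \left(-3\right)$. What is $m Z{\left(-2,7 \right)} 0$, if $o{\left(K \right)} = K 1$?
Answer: $0$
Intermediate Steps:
$o{\left(K \right)} = K$
$m = 30$ ($m = 5 \left(-2\right) \left(-3\right) = \left(-10\right) \left(-3\right) = 30$)
$m Z{\left(-2,7 \right)} 0 = 30 \left(-2\right) 0 = \left(-60\right) 0 = 0$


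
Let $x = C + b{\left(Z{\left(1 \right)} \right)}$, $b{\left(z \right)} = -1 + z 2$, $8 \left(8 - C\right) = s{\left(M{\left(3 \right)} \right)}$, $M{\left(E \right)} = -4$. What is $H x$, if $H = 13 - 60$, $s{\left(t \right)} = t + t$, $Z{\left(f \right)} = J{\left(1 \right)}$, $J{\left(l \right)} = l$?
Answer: $-470$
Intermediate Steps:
$Z{\left(f \right)} = 1$
$s{\left(t \right)} = 2 t$
$C = 9$ ($C = 8 - \frac{2 \left(-4\right)}{8} = 8 - -1 = 8 + 1 = 9$)
$H = -47$
$b{\left(z \right)} = -1 + 2 z$
$x = 10$ ($x = 9 + \left(-1 + 2 \cdot 1\right) = 9 + \left(-1 + 2\right) = 9 + 1 = 10$)
$H x = \left(-47\right) 10 = -470$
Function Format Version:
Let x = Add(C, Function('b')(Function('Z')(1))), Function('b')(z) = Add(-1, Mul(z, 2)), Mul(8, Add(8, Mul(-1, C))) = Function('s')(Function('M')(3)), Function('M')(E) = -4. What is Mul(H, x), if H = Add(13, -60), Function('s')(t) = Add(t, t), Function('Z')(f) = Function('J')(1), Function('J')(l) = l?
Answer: -470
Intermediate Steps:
Function('Z')(f) = 1
Function('s')(t) = Mul(2, t)
C = 9 (C = Add(8, Mul(Rational(-1, 8), Mul(2, -4))) = Add(8, Mul(Rational(-1, 8), -8)) = Add(8, 1) = 9)
H = -47
Function('b')(z) = Add(-1, Mul(2, z))
x = 10 (x = Add(9, Add(-1, Mul(2, 1))) = Add(9, Add(-1, 2)) = Add(9, 1) = 10)
Mul(H, x) = Mul(-47, 10) = -470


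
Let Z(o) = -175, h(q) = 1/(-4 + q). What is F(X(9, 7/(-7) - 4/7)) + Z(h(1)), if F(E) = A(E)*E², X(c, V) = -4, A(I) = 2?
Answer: -143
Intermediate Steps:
F(E) = 2*E²
F(X(9, 7/(-7) - 4/7)) + Z(h(1)) = 2*(-4)² - 175 = 2*16 - 175 = 32 - 175 = -143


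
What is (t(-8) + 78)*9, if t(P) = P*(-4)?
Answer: 990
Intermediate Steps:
t(P) = -4*P
(t(-8) + 78)*9 = (-4*(-8) + 78)*9 = (32 + 78)*9 = 110*9 = 990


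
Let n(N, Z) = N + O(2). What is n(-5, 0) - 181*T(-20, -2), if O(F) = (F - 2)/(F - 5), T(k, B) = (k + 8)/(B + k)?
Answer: -1141/11 ≈ -103.73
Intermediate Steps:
T(k, B) = (8 + k)/(B + k)
O(F) = (-2 + F)/(-5 + F)
n(N, Z) = N (n(N, Z) = N + (-2 + 2)/(-5 + 2) = N + 0/(-3) = N - 1/3*0 = N + 0 = N)
n(-5, 0) - 181*T(-20, -2) = -5 - 181*(8 - 20)/(-2 - 20) = -5 - 181*(-12)/(-22) = -5 - (-181)*(-12)/22 = -5 - 181*6/11 = -5 - 1086/11 = -1141/11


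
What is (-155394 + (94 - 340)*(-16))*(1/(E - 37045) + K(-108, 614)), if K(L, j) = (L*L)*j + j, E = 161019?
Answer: -67242824915911989/61987 ≈ -1.0848e+12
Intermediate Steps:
K(L, j) = j + j*L² (K(L, j) = L²*j + j = j*L² + j = j + j*L²)
(-155394 + (94 - 340)*(-16))*(1/(E - 37045) + K(-108, 614)) = (-155394 + (94 - 340)*(-16))*(1/(161019 - 37045) + 614*(1 + (-108)²)) = (-155394 - 246*(-16))*(1/123974 + 614*(1 + 11664)) = (-155394 + 3936)*(1/123974 + 614*11665) = -151458*(1/123974 + 7162310) = -151458*887940219941/123974 = -67242824915911989/61987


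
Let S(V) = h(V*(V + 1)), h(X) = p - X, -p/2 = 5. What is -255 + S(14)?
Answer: -475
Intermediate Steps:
p = -10 (p = -2*5 = -10)
h(X) = -10 - X
S(V) = -10 - V*(1 + V) (S(V) = -10 - V*(V + 1) = -10 - V*(1 + V))
-255 + S(14) = -255 + (-10 - 1*14*(1 + 14)) = -255 + (-10 - 1*14*15) = -255 + (-10 - 210) = -255 - 220 = -475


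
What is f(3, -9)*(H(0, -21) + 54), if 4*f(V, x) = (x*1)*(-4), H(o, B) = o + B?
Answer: 297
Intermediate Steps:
H(o, B) = B + o
f(V, x) = -x (f(V, x) = ((x*1)*(-4))/4 = (x*(-4))/4 = (-4*x)/4 = -x)
f(3, -9)*(H(0, -21) + 54) = (-1*(-9))*((-21 + 0) + 54) = 9*(-21 + 54) = 9*33 = 297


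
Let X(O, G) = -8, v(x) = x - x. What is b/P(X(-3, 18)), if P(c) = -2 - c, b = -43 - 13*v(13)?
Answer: -43/6 ≈ -7.1667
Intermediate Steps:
v(x) = 0
b = -43 (b = -43 - 13*0 = -43 + 0 = -43)
b/P(X(-3, 18)) = -43/(-2 - 1*(-8)) = -43/(-2 + 8) = -43/6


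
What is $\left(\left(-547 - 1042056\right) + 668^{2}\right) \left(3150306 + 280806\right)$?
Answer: $-2046243143448$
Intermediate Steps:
$\left(\left(-547 - 1042056\right) + 668^{2}\right) \left(3150306 + 280806\right) = \left(\left(-547 - 1042056\right) + 446224\right) 3431112 = \left(-1042603 + 446224\right) 3431112 = \left(-596379\right) 3431112 = -2046243143448$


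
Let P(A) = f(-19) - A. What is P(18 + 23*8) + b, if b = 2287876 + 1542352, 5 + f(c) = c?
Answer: 3830002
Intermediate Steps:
f(c) = -5 + c
P(A) = -24 - A (P(A) = (-5 - 19) - A = -24 - A)
b = 3830228
P(18 + 23*8) + b = (-24 - (18 + 23*8)) + 3830228 = (-24 - (18 + 184)) + 3830228 = (-24 - 1*202) + 3830228 = (-24 - 202) + 3830228 = -226 + 3830228 = 3830002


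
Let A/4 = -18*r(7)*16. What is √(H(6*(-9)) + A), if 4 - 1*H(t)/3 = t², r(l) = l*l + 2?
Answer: 4*I*√4218 ≈ 259.78*I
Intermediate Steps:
r(l) = 2 + l² (r(l) = l² + 2 = 2 + l²)
H(t) = 12 - 3*t²
A = -58752 (A = 4*(-18*(2 + 7²)*16) = 4*(-18*(2 + 49)*16) = 4*(-18*51*16) = 4*(-918*16) = 4*(-14688) = -58752)
√(H(6*(-9)) + A) = √((12 - 3*(6*(-9))²) - 58752) = √((12 - 3*(-54)²) - 58752) = √((12 - 3*2916) - 58752) = √((12 - 8748) - 58752) = √(-8736 - 58752) = √(-67488) = 4*I*√4218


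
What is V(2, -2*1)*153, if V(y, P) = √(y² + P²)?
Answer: 306*√2 ≈ 432.75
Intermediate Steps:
V(y, P) = √(P² + y²)
V(2, -2*1)*153 = √((-2*1)² + 2²)*153 = √((-2)² + 4)*153 = √(4 + 4)*153 = √8*153 = (2*√2)*153 = 306*√2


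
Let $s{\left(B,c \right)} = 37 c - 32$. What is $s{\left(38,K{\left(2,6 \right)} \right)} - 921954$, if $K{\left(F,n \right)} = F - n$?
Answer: $-922134$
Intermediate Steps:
$s{\left(B,c \right)} = -32 + 37 c$
$s{\left(38,K{\left(2,6 \right)} \right)} - 921954 = \left(-32 + 37 \left(2 - 6\right)\right) - 921954 = \left(-32 + 37 \left(-4\right)\right) - 921954 = \left(-32 - 148\right) - 921954 = -180 - 921954 = -922134$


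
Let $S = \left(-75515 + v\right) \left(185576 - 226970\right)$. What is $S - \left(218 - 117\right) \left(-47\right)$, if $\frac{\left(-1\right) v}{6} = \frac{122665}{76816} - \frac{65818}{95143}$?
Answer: $\frac{5711774464012008241}{1827126172} \approx 3.1261 \cdot 10^{9}$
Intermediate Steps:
$v = - \frac{19844521821}{3654252344}$ ($v = - 6 \left(\frac{122665}{76816} - \frac{65818}{95143}\right) = \left(-6\right) \frac{6614840607}{7308504688} = - \frac{19844521821}{3654252344} \approx -5.4305$)
$S = \frac{5711765790644069757}{1827126172}$ ($S = \left(-75515 - \frac{19844521821}{3654252344}\right) \left(185576 - 226970\right) = \left(- \frac{275970710278981}{3654252344}\right) \left(-41394\right) = \frac{5711765790644069757}{1827126172} \approx 3.1261 \cdot 10^{9}$)
$S - \left(218 - 117\right) \left(-47\right) = \frac{5711765790644069757}{1827126172} - \left(218 - 117\right) \left(-47\right) = \frac{5711765790644069757}{1827126172} - 101 \left(-47\right) = \frac{5711765790644069757}{1827126172} - -4747 = \frac{5711765790644069757}{1827126172} + 4747 = \frac{5711774464012008241}{1827126172}$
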